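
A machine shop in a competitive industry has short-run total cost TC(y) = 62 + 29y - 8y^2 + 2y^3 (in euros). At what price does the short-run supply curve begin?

The firm shuts down when price falls below the minimum of average variable cost. AVC = VC/y = 29 - 8y + 2y^2.
At the minimum of AVC, MC = AVC. MC = 29 - 16y + 6y^2; setting MC = AVC gives 4y^2 - 8y = 0, so y = 2. min AVC = 21.
For P < €21 the firm produces nothing.

€21 per unit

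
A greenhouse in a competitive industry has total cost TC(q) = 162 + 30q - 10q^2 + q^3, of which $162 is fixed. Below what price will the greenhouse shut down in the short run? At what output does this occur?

$5 per unit, at q = 5

Short-run supply begins at min AVC. From VC = 30q - 10q^2 + q^3, AVC = 30 - 10q + q^2.
At the minimum of AVC, MC = AVC. MC = 30 - 20q + 3q^2; setting MC = AVC gives 2q^2 - 10q = 0, so q = 5. min AVC = 5.
For P < $5 the firm produces nothing.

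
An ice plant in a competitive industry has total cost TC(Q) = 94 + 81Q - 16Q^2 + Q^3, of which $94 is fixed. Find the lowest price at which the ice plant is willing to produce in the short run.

$17 per unit

Short-run supply begins at min AVC. From VC = 81Q - 16Q^2 + Q^3, AVC = 81 - 16Q + Q^2.
At the minimum of AVC, MC = AVC. MC = 81 - 32Q + 3Q^2; setting MC = AVC gives 2Q^2 - 16Q = 0, so Q = 8. min AVC = 17.
For P < $17 the firm produces nothing.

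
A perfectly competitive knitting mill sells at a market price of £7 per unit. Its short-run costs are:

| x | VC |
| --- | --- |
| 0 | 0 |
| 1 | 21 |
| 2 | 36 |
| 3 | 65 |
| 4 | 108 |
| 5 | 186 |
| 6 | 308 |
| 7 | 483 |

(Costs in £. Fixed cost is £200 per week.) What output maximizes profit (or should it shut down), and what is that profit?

Compute π = P·x − TC at each output: x=0: -200; x=1: -214; x=2: -222; x=3: -244; x=4: -280; x=5: -351; x=6: -466; x=7: -634.
Profit is highest at x = 0. Equivalently, the lowest AVC in the table is 36/2 ≈ £18 at x = 2, and P = £7 falls below it — price never covers variable cost, so the firm shuts down and loses only its fixed cost.

x = 0 (shut down); profit = -£200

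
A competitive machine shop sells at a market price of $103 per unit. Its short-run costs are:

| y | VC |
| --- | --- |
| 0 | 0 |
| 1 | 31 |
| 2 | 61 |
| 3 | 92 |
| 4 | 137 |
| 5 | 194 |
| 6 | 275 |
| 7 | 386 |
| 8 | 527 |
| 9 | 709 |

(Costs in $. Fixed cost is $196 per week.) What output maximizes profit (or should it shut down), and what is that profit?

y = 6; profit = $147

Compute π = P·y − TC at each output: y=0: -196; y=1: -124; y=2: -51; y=3: 21; y=4: 79; y=5: 125; y=6: 147; y=7: 139; y=8: 101; y=9: 22.
Profit is maximized at y = 6. AVC there is 275/6 = $45.83 ≤ P, so producing beats shutting down (which would give -$196).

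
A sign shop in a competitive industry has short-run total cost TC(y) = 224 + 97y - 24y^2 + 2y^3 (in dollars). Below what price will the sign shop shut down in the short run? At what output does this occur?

$25 per unit, at y = 6

Short-run supply begins at min AVC. From VC = 97y - 24y^2 + 2y^3, AVC = 97 - 24y + 2y^2.
dAVC/dy = -24 + 4y = 0 gives y = 6. min AVC = 97 - 24·6 + 2·6^2 = 25.
The firm shuts down for any P below $25.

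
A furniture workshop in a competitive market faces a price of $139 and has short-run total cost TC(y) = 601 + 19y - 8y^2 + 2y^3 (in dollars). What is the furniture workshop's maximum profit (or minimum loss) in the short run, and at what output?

AVC = 19 - 8y + 2y^2 has its minimum $11 at y = 2; price $139 clears that bar, so the firm operates.
MC = 19 - 16y + 6y^2. Setting P = MC and taking the root on the rising branch gives y* = 6.
TR = 139·6 = 834. TC = 601 + 258 = 859. Profit = 834 − 859 = -$25.
Shutting down would mean losing the fixed cost of $601, so operating at a loss of $25 is better by $576.

Profit = -$25 at y = 6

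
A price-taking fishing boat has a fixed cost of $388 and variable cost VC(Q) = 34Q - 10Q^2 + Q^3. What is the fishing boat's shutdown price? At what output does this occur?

$9 per unit, at Q = 5

Short-run supply begins at min AVC. From VC = 34Q - 10Q^2 + Q^3, AVC = 34 - 10Q + Q^2.
dAVC/dQ = -10 + 2Q = 0 gives Q = 5. min AVC = 34 - 10·5 + 5^2 = 9.
For P < $9 the firm produces nothing.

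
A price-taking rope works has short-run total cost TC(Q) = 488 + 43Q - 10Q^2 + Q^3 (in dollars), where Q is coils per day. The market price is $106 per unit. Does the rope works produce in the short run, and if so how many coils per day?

Produce at Q = 9

Strip out fixed cost: VC = 43Q - 10Q^2 + Q^3. Then AVC = 43 - 10Q + Q^2 and MC = 43 - 20Q + 3Q^2.
The AVC parabola has its vertex at Q = 10/2 = 5, where AVC = 43 - 10·5 + 5^2 = $18.
P = $106 exceeds min AVC = $18, so the firm stays open.
Solving P = MC: -63 - 20Q + 3Q^2 = 0 ⇒ Q = -7/3 or 9. On the upward-sloping branch, Q* = 9.
Check: AVC at Q = 9 is $34 ≤ P, so revenue covers variable cost.
Profit = P·Q − TC = 106·9 − 794 = $160.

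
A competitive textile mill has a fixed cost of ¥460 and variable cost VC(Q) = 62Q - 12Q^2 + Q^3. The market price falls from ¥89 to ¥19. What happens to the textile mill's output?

Output falls from 9 to 0 (the firm shuts down)

AVC = 62 - 12Q + Q^2, minimized at Q = 6 where min AVC = ¥26. MC = 62 - 24Q + 3Q^2.
At P = ¥89 ≥ min AVC, set P = MC on the rising branch: Q = 9.
At P = ¥19 < min AVC = ¥26, price no longer covers variable cost at any output, so the firm shuts down: Q = 0.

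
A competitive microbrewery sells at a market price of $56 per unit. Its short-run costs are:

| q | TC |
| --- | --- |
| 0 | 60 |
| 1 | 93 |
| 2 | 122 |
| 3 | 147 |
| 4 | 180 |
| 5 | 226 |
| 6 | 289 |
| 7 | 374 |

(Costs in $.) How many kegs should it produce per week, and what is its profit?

q = 5; profit = $54

Compute π = P·q − TC at each output: q=0: -60; q=1: -37; q=2: -10; q=3: 21; q=4: 44; q=5: 54; q=6: 47; q=7: 18.
Profit is maximized at q = 5. AVC there is 166/5 = $33.20 ≤ P, so producing beats shutting down (which would give -$60).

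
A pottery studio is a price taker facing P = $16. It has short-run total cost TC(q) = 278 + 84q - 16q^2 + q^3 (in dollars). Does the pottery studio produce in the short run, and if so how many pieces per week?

Shut down

From TC, MC = TC'(q) = 84 - 32q + 3q^2 and AVC = VC/q = 84 - 16q + q^2.
The AVC parabola has its vertex at q = 16/2 = 8, where AVC = 84 - 16·8 + 8^2 = $20.
P = $16 lies below min AVC = $20; no output level covers variable cost.
Best response: produce nothing and absorb the $278 fixed cost.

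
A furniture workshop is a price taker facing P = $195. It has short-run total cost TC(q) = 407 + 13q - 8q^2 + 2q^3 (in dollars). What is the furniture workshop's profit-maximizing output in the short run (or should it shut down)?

From TC, MC = TC'(q) = 13 - 16q + 6q^2 and AVC = VC/q = 13 - 8q + 2q^2.
The AVC parabola has its vertex at q = 8/4 = 2, where AVC = 13 - 8·2 + 2·2^2 = $5.
Because $195 ≥ $5, revenue can cover variable cost; the firm operates.
Set P = MC: 195 = 13 - 16q + 6q^2 → -182 - 16q + 6q^2 = 0. The roots are q = -13/3 and q = 7; the profit-maximizing output is on the rising part of MC, so q* = 7.
Check: AVC at q = 7 is $55 ≤ P, so revenue covers variable cost.
Profit = P·q − TC = 195·7 − 792 = $573.

Produce at q = 7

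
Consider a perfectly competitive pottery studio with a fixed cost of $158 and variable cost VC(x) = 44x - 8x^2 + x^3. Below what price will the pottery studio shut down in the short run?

$28 per unit

The shutdown price is the minimum of AVC. VC = 44x - 8x^2 + x^3, so AVC = 44 - 8x + x^2.
At the minimum of AVC, MC = AVC. MC = 44 - 16x + 3x^2; setting MC = AVC gives 2x^2 - 8x = 0, so x = 4. min AVC = 28.
The firm shuts down for any P below $28.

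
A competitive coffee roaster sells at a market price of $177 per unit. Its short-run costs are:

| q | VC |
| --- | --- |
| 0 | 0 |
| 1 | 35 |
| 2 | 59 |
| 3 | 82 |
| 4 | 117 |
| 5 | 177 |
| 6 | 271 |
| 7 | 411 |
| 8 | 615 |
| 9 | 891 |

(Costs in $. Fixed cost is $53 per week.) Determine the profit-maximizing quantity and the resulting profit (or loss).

Compute π = P·q − TC at each output: q=0: -53; q=1: 89; q=2: 242; q=3: 396; q=4: 538; q=5: 655; q=6: 738; q=7: 775; q=8: 748; q=9: 649.
Profit is maximized at q = 7. AVC there is 411/7 = $58.71 ≤ P, so producing beats shutting down (which would give -$53).

q = 7; profit = $775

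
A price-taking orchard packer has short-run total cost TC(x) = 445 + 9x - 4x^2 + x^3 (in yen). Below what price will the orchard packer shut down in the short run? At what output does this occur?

¥5 per unit, at x = 2

Short-run supply begins at min AVC. From VC = 9x - 4x^2 + x^3, AVC = 9 - 4x + x^2.
At the minimum of AVC, MC = AVC. MC = 9 - 8x + 3x^2; setting MC = AVC gives 2x^2 - 4x = 0, so x = 2. min AVC = 5.
For P < ¥5 the firm produces nothing.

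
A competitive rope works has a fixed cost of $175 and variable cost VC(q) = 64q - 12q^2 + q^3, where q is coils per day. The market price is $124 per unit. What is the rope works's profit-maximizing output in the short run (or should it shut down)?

Produce at q = 10

Strip out fixed cost: VC = 64q - 12q^2 + q^3. Then AVC = 64 - 12q + q^2 and MC = 64 - 24q + 3q^2.
AVC hits its minimum where MC = AVC, at q = 6, giving min AVC = 64 - 12·6 + 6^2 = $28.
P = $124 exceeds min AVC = $28, so the firm stays open.
Set P = MC: 124 = 64 - 24q + 3q^2 → -60 - 24q + 3q^2 = 0. The roots are q = -2 and q = 10; the profit-maximizing output is on the rising part of MC, so q* = 10.
Check: AVC at q = 10 is $44 ≤ P, so revenue covers variable cost.
Profit = P·q − TC = 124·10 − 615 = $625.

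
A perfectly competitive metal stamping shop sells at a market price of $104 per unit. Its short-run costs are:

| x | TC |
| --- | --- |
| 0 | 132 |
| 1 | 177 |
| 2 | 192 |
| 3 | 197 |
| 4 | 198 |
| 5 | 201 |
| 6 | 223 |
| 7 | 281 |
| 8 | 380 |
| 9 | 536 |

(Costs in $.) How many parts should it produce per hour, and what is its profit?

x = 8; profit = $452

Tabulate TR − TC: x=0: -132; x=1: -73; x=2: 16; x=3: 115; x=4: 218; x=5: 319; x=6: 401; x=7: 447; x=8: 452; x=9: 400.
Profit is maximized at x = 8. AVC there is 248/8 = $31 ≤ P, so producing beats shutting down (which would give -$132).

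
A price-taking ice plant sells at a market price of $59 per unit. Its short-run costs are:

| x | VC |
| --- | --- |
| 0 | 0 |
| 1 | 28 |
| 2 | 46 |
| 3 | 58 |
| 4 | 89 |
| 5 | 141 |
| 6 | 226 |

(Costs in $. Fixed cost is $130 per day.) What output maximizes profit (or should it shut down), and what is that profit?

Profit at each row (π = 59x − TC): x=0: -130; x=1: -99; x=2: -58; x=3: -11; x=4: 17; x=5: 24; x=6: -2.
Profit is maximized at x = 5. AVC there is 141/5 = $28.20 ≤ P, so producing beats shutting down (which would give -$130).

x = 5; profit = $24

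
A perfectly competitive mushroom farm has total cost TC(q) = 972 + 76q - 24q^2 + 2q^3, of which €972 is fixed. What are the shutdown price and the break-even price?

Shutdown price = min AVC. AVC = 76 - 24q + 2q^2, with vertex at q = 6 and minimum €4.
ATC = 972/q + 76 - 24q + 2q^2. Setting dATC/dq = −972/q^2 − 24 + 4q = 0 gives q = 9 (since 4·9^3 − 24·9^2 = 972).
min ATC = 972/9 + 76 − 24·9 + 2·9^2 = €130. That is the break-even price.
Between these two prices the firm operates at a loss; above €130 it earns a profit.

Shutdown price = €4; break-even price = €130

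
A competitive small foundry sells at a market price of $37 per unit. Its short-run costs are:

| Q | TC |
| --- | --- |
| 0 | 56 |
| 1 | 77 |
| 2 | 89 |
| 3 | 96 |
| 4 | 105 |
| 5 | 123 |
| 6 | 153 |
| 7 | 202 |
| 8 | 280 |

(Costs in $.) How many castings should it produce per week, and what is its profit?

Tabulate TR − TC: Q=0: -56; Q=1: -40; Q=2: -15; Q=3: 15; Q=4: 43; Q=5: 62; Q=6: 69; Q=7: 57; Q=8: 16.
Profit is maximized at Q = 6. AVC there is 97/6 = $16.17 ≤ P, so producing beats shutting down (which would give -$56).

Q = 6; profit = $69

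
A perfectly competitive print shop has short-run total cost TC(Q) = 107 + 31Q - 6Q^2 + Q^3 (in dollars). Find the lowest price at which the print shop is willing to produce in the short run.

Short-run supply begins at min AVC. From VC = 31Q - 6Q^2 + Q^3, AVC = 31 - 6Q + Q^2.
At the minimum of AVC, MC = AVC. MC = 31 - 12Q + 3Q^2; setting MC = AVC gives 2Q^2 - 6Q = 0, so Q = 3. min AVC = 22.
The firm shuts down for any P below $22.

$22 per unit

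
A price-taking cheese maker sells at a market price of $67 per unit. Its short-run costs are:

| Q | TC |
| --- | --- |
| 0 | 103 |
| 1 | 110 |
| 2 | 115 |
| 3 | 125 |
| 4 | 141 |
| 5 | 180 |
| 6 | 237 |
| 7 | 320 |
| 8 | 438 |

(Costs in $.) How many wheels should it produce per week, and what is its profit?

Tabulate TR − TC: Q=0: -103; Q=1: -43; Q=2: 19; Q=3: 76; Q=4: 127; Q=5: 155; Q=6: 165; Q=7: 149; Q=8: 98.
Profit is maximized at Q = 6. AVC there is 134/6 = $22.33 ≤ P, so producing beats shutting down (which would give -$103).

Q = 6; profit = $165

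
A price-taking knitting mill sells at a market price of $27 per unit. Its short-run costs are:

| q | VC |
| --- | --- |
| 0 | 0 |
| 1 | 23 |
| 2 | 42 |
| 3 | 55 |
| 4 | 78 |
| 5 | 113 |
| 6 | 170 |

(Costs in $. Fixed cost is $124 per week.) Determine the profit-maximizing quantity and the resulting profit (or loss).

Profit at each row (π = 27q − TC): q=0: -124; q=1: -120; q=2: -112; q=3: -98; q=4: -94; q=5: -102; q=6: -132.
Profit is maximized at q = 4. AVC there is 78/4 = $19.50 ≤ P, so producing beats shutting down (which would give -$124).

q = 4; profit = -$94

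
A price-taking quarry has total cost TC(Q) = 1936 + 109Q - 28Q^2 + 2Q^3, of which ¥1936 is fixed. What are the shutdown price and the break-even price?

Shutdown price = ¥11; break-even price = ¥219

AVC = 109 - 28Q + 2Q^2; minimized at Q = 7, giving min AVC = ¥11. That is the shutdown price.
ATC = 1936/Q + 109 - 28Q + 2Q^2. Setting dATC/dQ = −1936/Q^2 − 28 + 4Q = 0 gives Q = 11 (since 4·11^3 − 28·11^2 = 1936).
min ATC = 1936/11 + 109 − 28·11 + 2·11^2 = ¥219. That is the break-even price.
For ¥11 ≤ P < ¥219 the firm produces at a loss; below ¥11 it shuts down.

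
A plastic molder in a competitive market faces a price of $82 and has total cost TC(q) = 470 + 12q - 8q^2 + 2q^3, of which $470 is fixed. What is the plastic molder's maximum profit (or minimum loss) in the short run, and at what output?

Profit = -$170 at q = 5

AVC = 12 - 8q + 2q^2 has its minimum $4 at q = 2; price $82 clears that bar, so the firm operates.
MC = 12 - 16q + 6q^2. Setting P = MC and taking the root on the rising branch gives q* = 5.
TR = 82·5 = 410. TC = 470 + 110 = 580. Profit = 410 − 580 = -$170.
That loss of $170 beats the $470 the firm would lose by shutting down; producing recovers $300 of fixed cost.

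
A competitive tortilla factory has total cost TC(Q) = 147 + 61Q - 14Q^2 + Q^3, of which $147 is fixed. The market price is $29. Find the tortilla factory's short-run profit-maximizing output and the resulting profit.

Profit = -$19 at Q = 8

AVC = 61 - 14Q + Q^2; min AVC = $12 at Q = 7. Since P = $29 ≥ min AVC, the firm produces.
With MC = 61 - 28Q + 3Q^2, P = MC on the upward-sloping part at Q* = 8.
TR = 29·8 = 232. TC = 147 + 104 = 251. Profit = 232 − 251 = -$19.
Shutting down would mean losing the fixed cost of $147, so operating at a loss of $19 is better by $128.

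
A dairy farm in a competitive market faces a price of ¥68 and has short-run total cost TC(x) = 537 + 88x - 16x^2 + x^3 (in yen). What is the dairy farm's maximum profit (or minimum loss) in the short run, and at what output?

Profit = -¥137 at x = 10

AVC = 88 - 16x + x^2 has its minimum ¥24 at x = 8; price ¥68 clears that bar, so the firm operates.
With MC = 88 - 32x + 3x^2, P = MC on the upward-sloping part at x* = 10.
TR = 68·10 = 680. TC = 537 + 280 = 817. Profit = 680 − 817 = -¥137.
That loss of ¥137 beats the ¥537 the firm would lose by shutting down; producing recovers ¥400 of fixed cost.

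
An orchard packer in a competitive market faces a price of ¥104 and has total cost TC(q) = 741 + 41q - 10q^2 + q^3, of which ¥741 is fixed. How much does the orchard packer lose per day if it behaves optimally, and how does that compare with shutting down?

AVC = 41 - 10q + q^2; min AVC = ¥16 at q = 5. Since P = ¥104 ≥ min AVC, the firm produces.
With MC = 41 - 20q + 3q^2, P = MC on the upward-sloping part at q* = 9.
TR = 104·9 = 936. TC = 741 + 288 = 1029. Profit = 936 − 1029 = -¥93.
That loss of ¥93 beats the ¥741 the firm would lose by shutting down; producing recovers ¥648 of fixed cost.

Profit = -¥93 at q = 9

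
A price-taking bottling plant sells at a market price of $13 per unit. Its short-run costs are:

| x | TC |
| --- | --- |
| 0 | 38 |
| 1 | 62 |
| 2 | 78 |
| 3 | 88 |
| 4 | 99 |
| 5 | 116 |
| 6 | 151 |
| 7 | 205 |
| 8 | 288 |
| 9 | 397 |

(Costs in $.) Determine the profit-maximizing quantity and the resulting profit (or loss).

Compute π = P·x − TC at each output: x=0: -38; x=1: -49; x=2: -52; x=3: -49; x=4: -47; x=5: -51; x=6: -73; x=7: -114; x=8: -184; x=9: -280.
Profit is highest at x = 0. Equivalently, the lowest AVC in the table is 61/4 ≈ $15.25 at x = 4, and P = $13 falls below it — price never covers variable cost, so the firm shuts down and loses only its fixed cost.

x = 0 (shut down); profit = -$38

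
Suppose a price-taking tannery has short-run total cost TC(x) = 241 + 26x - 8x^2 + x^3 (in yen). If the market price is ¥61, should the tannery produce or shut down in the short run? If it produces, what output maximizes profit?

Strip out fixed cost: VC = 26x - 8x^2 + x^3. Then AVC = 26 - 8x + x^2 and MC = 26 - 16x + 3x^2.
AVC is minimized where dAVC/dx = -8 + 2x = 0, at x = 4; min AVC = 26 - 8·4 + 4^2 = ¥10.
Because ¥61 ≥ ¥10, revenue can cover variable cost; the firm operates.
P = MC gives -35 - 16x + 3x^2 = 0, with roots -5/3 and 7. Take the larger (rising MC): x* = 7.
Check: AVC at x = 7 is ¥19 ≤ P, so revenue covers variable cost.
Profit = P·x − TC = 61·7 − 374 = ¥53.

Produce at x = 7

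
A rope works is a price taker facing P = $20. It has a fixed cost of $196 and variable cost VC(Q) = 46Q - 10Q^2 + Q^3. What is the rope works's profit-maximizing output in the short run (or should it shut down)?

Shut down

Variable cost is VC = 46Q - 10Q^2 + Q^3, so AVC = VC/Q = 46 - 10Q + Q^2 and MC = dTC/dQ = 46 - 20Q + 3Q^2.
AVC is minimized where dAVC/dQ = -10 + 2Q = 0, at Q = 5; min AVC = 46 - 10·5 + 5^2 = $21.
Since P = $20 < min AVC = $21, price fails to cover variable cost at any output.
Best response: produce nothing and absorb the $196 fixed cost.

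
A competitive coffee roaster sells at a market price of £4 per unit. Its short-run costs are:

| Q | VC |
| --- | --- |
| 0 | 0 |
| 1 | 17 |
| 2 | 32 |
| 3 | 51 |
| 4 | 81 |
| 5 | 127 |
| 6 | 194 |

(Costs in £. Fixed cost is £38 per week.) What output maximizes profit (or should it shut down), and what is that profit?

Tabulate TR − TC: Q=0: -38; Q=1: -51; Q=2: -62; Q=3: -77; Q=4: -103; Q=5: -145; Q=6: -208.
Profit is highest at Q = 0. Equivalently, the lowest AVC in the table is 32/2 ≈ £16 at Q = 2, and P = £4 falls below it — price never covers variable cost, so the firm shuts down and loses only its fixed cost.

Q = 0 (shut down); profit = -£38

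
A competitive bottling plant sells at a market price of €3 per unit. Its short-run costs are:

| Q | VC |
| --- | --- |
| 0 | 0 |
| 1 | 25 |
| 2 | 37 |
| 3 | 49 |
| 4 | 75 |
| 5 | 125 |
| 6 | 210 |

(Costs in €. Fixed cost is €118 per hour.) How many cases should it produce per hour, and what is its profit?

Q = 0 (shut down); profit = -€118

Profit at each row (π = 3Q − TC): Q=0: -118; Q=1: -140; Q=2: -149; Q=3: -158; Q=4: -181; Q=5: -228; Q=6: -310.
Profit is highest at Q = 0. Equivalently, the lowest AVC in the table is 49/3 ≈ €16.33 at Q = 3, and P = €3 falls below it — price never covers variable cost, so the firm shuts down and loses only its fixed cost.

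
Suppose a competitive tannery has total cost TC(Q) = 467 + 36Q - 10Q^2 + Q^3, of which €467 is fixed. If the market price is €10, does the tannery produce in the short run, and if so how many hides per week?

Variable cost is VC = 36Q - 10Q^2 + Q^3, so AVC = VC/Q = 36 - 10Q + Q^2 and MC = dTC/dQ = 36 - 20Q + 3Q^2.
AVC hits its minimum where MC = AVC, at Q = 5, giving min AVC = 36 - 10·5 + 5^2 = €11.
P = €10 lies below min AVC = €11; no output level covers variable cost.
The firm minimizes its loss by shutting down and losing only its fixed cost of €467.

Shut down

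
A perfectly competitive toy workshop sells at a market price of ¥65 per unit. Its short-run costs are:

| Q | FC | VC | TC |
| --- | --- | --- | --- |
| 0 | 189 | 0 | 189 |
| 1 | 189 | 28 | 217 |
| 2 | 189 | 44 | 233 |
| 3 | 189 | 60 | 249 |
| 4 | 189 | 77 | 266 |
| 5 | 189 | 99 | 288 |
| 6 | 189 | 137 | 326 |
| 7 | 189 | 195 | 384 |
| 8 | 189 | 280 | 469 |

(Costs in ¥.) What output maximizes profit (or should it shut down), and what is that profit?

Profit at each row (π = 65Q − TC): Q=0: -189; Q=1: -152; Q=2: -103; Q=3: -54; Q=4: -6; Q=5: 37; Q=6: 64; Q=7: 71; Q=8: 51.
Profit is maximized at Q = 7. AVC there is 195/7 = ¥27.86 ≤ P, so producing beats shutting down (which would give -¥189).

Q = 7; profit = ¥71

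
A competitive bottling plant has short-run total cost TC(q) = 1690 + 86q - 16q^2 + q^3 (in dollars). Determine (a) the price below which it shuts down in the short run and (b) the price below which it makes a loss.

Shutdown price = $22; break-even price = $177

Shutdown price = min AVC. AVC = 86 - 16q + q^2, with vertex at q = 8 and minimum $22.
ATC = 1690/q + 86 - 16q + q^2. Setting dATC/dq = −1690/q^2 − 16 + 2q = 0 gives q = 13 (since 2·13^3 − 16·13^2 = 1690).
min ATC = 1690/13 + 86 − 16·13 + 13^2 = $177. That is the break-even price.
Between these two prices the firm operates at a loss; above $177 it earns a profit.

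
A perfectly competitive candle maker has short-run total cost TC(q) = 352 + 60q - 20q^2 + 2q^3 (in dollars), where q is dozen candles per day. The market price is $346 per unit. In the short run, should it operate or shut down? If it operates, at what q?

Produce at q = 11

Strip out fixed cost: VC = 60q - 20q^2 + 2q^3. Then AVC = 60 - 20q + 2q^2 and MC = 60 - 40q + 6q^2.
The AVC parabola has its vertex at q = 20/4 = 5, where AVC = 60 - 20·5 + 2·5^2 = $10.
P = $346 exceeds min AVC = $10, so the firm stays open.
Solving P = MC: -286 - 40q + 6q^2 = 0 ⇒ q = -13/3 or 11. On the upward-sloping branch, q* = 11.
Check: AVC at q = 11 is $82 ≤ P, so revenue covers variable cost.
Profit = P·q − TC = 346·11 − 1254 = $2552.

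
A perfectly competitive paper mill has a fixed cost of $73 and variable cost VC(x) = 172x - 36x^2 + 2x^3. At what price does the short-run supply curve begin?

$10 per unit

Short-run supply begins at min AVC. From VC = 172x - 36x^2 + 2x^3, AVC = 172 - 36x + 2x^2.
dAVC/dx = -36 + 4x = 0 gives x = 9. min AVC = 172 - 36·9 + 2·9^2 = 10.
The firm shuts down for any P below $10.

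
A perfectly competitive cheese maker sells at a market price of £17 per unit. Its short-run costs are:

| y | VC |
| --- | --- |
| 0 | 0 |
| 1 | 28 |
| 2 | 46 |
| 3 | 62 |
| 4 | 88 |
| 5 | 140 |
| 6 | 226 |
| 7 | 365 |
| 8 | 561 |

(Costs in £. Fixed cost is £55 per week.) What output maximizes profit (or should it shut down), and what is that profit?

Tabulate TR − TC: y=0: -55; y=1: -66; y=2: -67; y=3: -66; y=4: -75; y=5: -110; y=6: -179; y=7: -301; y=8: -480.
Profit is highest at y = 0. Equivalently, the lowest AVC in the table is 62/3 ≈ £20.67 at y = 3, and P = £17 falls below it — price never covers variable cost, so the firm shuts down and loses only its fixed cost.

y = 0 (shut down); profit = -£55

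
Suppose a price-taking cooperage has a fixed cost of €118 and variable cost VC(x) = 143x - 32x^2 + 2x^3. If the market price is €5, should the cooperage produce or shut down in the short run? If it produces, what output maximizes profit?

Variable cost is VC = 143x - 32x^2 + 2x^3, so AVC = VC/x = 143 - 32x + 2x^2 and MC = dTC/dx = 143 - 64x + 6x^2.
AVC is minimized where dAVC/dx = -32 + 4x = 0, at x = 8; min AVC = 143 - 32·8 + 2·8^2 = €15.
Since P = €5 < min AVC = €15, price fails to cover variable cost at any output.
Shutting down limits the loss to fixed cost, €118.

Shut down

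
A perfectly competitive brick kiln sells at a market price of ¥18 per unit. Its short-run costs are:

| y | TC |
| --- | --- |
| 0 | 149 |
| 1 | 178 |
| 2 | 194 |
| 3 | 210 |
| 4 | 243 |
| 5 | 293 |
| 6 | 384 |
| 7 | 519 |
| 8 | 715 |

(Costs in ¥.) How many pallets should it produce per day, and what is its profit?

Profit at each row (π = 18y − TC): y=0: -149; y=1: -160; y=2: -158; y=3: -156; y=4: -171; y=5: -203; y=6: -276; y=7: -393; y=8: -571.
Profit is highest at y = 0. Equivalently, the lowest AVC in the table is 61/3 ≈ ¥20.33 at y = 3, and P = ¥18 falls below it — price never covers variable cost, so the firm shuts down and loses only its fixed cost.

y = 0 (shut down); profit = -¥149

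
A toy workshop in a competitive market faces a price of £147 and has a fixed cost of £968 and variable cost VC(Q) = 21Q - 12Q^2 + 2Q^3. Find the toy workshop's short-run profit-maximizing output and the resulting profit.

Profit = -£184 at Q = 7

AVC = 21 - 12Q + 2Q^2; min AVC = £3 at Q = 3. Since P = £147 ≥ min AVC, the firm produces.
MC = 21 - 24Q + 6Q^2. Setting P = MC and taking the root on the rising branch gives Q* = 7.
TR = 147·7 = 1029. TC = 968 + 245 = 1213. Profit = 1029 − 1213 = -£184.
By producing, the firm covers all variable cost plus £784 of fixed cost; shutting down would lose the full £968.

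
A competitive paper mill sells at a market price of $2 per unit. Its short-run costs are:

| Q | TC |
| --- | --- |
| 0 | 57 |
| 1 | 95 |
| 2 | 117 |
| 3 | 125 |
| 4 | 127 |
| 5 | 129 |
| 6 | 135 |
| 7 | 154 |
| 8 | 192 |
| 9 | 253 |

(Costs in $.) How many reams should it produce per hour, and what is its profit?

Q = 0 (shut down); profit = -$57

Profit at each row (π = 2Q − TC): Q=0: -57; Q=1: -93; Q=2: -113; Q=3: -119; Q=4: -119; Q=5: -119; Q=6: -123; Q=7: -140; Q=8: -176; Q=9: -235.
Profit is highest at Q = 0. Equivalently, the lowest AVC in the table is 78/6 ≈ $13 at Q = 6, and P = $2 falls below it — price never covers variable cost, so the firm shuts down and loses only its fixed cost.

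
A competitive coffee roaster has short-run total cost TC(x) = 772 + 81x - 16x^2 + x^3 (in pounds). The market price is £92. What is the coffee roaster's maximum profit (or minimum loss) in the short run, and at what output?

Profit = -£46 at x = 11

AVC = 81 - 16x + x^2; min AVC = £17 at x = 8. Since P = £92 ≥ min AVC, the firm produces.
With MC = 81 - 32x + 3x^2, P = MC on the upward-sloping part at x* = 11.
TR = 92·11 = 1012. TC = 772 + 286 = 1058. Profit = 1012 − 1058 = -£46.
That loss of £46 beats the £772 the firm would lose by shutting down; producing recovers £726 of fixed cost.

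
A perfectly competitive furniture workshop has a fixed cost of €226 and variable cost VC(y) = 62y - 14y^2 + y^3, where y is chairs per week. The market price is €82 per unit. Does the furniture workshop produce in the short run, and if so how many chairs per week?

Strip out fixed cost: VC = 62y - 14y^2 + y^3. Then AVC = 62 - 14y + y^2 and MC = 62 - 28y + 3y^2.
The AVC parabola has its vertex at y = 14/2 = 7, where AVC = 62 - 14·7 + 7^2 = €13.
Because €82 ≥ €13, revenue can cover variable cost; the firm operates.
Solving P = MC: -20 - 28y + 3y^2 = 0 ⇒ y = -2/3 or 10. On the upward-sloping branch, y* = 10.
Check: AVC at y = 10 is €22 ≤ P, so revenue covers variable cost.
Profit = P·y − TC = 82·10 − 446 = €374.

Produce at y = 10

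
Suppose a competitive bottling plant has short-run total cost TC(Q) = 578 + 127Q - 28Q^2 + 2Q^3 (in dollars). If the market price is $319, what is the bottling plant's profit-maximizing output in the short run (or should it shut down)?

Produce at Q = 12

Variable cost is VC = 127Q - 28Q^2 + 2Q^3, so AVC = VC/Q = 127 - 28Q + 2Q^2 and MC = dTC/dQ = 127 - 56Q + 6Q^2.
The AVC parabola has its vertex at Q = 28/4 = 7, where AVC = 127 - 28·7 + 2·7^2 = $29.
P = $319 exceeds min AVC = $29, so the firm stays open.
Set P = MC: 319 = 127 - 56Q + 6Q^2 → -192 - 56Q + 6Q^2 = 0. The roots are Q = -8/3 and Q = 12; the profit-maximizing output is on the rising part of MC, so Q* = 12.
Check: AVC at Q = 12 is $79 ≤ P, so revenue covers variable cost.
Profit = P·Q − TC = 319·12 − 1526 = $2302.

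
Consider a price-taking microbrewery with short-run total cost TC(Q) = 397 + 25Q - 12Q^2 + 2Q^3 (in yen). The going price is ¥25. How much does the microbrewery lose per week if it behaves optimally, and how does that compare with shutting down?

Profit = -¥333 at Q = 4

AVC = 25 - 12Q + 2Q^2 has its minimum ¥7 at Q = 3; price ¥25 clears that bar, so the firm operates.
MC = 25 - 24Q + 6Q^2. Setting P = MC and taking the root on the rising branch gives Q* = 4.
TR = 25·4 = 100. TC = 397 + 36 = 433. Profit = 100 − 433 = -¥333.
Shutting down would mean losing the fixed cost of ¥397, so operating at a loss of ¥333 is better by ¥64.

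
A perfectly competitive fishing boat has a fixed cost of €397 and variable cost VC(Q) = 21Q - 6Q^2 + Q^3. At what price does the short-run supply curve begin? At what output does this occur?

The shutdown price is the minimum of AVC. VC = 21Q - 6Q^2 + Q^3, so AVC = 21 - 6Q + Q^2.
At the minimum of AVC, MC = AVC. MC = 21 - 12Q + 3Q^2; setting MC = AVC gives 2Q^2 - 6Q = 0, so Q = 3. min AVC = 12.
The firm shuts down for any P below €12.

€12 per unit, at Q = 3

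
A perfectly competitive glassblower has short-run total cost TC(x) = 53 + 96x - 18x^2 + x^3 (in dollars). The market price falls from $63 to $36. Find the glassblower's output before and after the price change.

Output falls from 11 to 10

AVC = 96 - 18x + x^2, minimized at x = 9 where min AVC = $15. MC = 96 - 36x + 3x^2.
With P = $63 above the shutdown price, P = MC gives x = 11.
At P = $36 ≥ min AVC, set P = MC: x = 10. The firm stays open but cuts output.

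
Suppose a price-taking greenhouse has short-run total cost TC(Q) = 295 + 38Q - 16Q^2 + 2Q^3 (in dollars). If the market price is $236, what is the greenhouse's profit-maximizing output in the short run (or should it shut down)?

Produce at Q = 9

Strip out fixed cost: VC = 38Q - 16Q^2 + 2Q^3. Then AVC = 38 - 16Q + 2Q^2 and MC = 38 - 32Q + 6Q^2.
The AVC parabola has its vertex at Q = 16/4 = 4, where AVC = 38 - 16·4 + 2·4^2 = $6.
Because $236 ≥ $6, revenue can cover variable cost; the firm operates.
P = MC gives -198 - 32Q + 6Q^2 = 0, with roots -11/3 and 9. Take the larger (rising MC): Q* = 9.
Check: AVC at Q = 9 is $56 ≤ P, so revenue covers variable cost.
Profit = P·Q − TC = 236·9 − 799 = $1325.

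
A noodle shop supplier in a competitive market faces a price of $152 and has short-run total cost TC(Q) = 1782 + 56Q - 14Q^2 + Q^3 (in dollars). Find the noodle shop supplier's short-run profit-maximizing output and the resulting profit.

AVC = 56 - 14Q + Q^2 has its minimum $7 at Q = 7; price $152 clears that bar, so the firm operates.
MC = 56 - 28Q + 3Q^2. Setting P = MC and taking the root on the rising branch gives Q* = 12.
TR = 152·12 = 1824. TC = 1782 + 384 = 2166. Profit = 1824 − 2166 = -$342.
By producing, the firm covers all variable cost plus $1440 of fixed cost; shutting down would lose the full $1782.

Profit = -$342 at Q = 12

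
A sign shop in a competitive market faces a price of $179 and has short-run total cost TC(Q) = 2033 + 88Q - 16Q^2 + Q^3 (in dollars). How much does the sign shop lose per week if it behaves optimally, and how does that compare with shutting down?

Profit = -$343 at Q = 13

AVC = 88 - 16Q + Q^2 has its minimum $24 at Q = 8; price $179 clears that bar, so the firm operates.
With MC = 88 - 32Q + 3Q^2, P = MC on the upward-sloping part at Q* = 13.
TR = 179·13 = 2327. TC = 2033 + 637 = 2670. Profit = 2327 − 2670 = -$343.
Shutting down would mean losing the fixed cost of $2033, so operating at a loss of $343 is better by $1690.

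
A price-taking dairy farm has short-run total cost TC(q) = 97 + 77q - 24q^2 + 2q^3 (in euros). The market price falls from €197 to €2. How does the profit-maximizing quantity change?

AVC = 77 - 24q + 2q^2, minimized at q = 6 where min AVC = €5. MC = 77 - 48q + 6q^2.
With P = €197 above the shutdown price, P = MC gives q = 10.
At P = €2 < min AVC = €5, price no longer covers variable cost at any output, so the firm shuts down: q = 0.

Output falls from 10 to 0 (the firm shuts down)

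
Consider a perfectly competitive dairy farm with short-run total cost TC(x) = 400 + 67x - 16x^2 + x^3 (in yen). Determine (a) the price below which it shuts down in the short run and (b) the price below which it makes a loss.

Shutdown price = min AVC. AVC = 67 - 16x + x^2, with vertex at x = 8 and minimum ¥3.
ATC = 400/x + 67 - 16x + x^2. Setting dATC/dx = −400/x^2 − 16 + 2x = 0 gives x = 10 (since 2·10^3 − 16·10^2 = 400).
min ATC = 400/10 + 67 − 16·10 + 10^2 = ¥47. That is the break-even price.
For ¥3 ≤ P < ¥47 the firm produces at a loss; below ¥3 it shuts down.

Shutdown price = ¥3; break-even price = ¥47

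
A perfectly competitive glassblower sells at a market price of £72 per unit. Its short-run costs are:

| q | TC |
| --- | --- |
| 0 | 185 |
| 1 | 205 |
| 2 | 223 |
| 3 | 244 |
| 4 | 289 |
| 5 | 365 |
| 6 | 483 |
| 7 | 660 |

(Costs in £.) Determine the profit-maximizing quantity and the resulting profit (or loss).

q = 4; profit = -£1

Compute π = P·q − TC at each output: q=0: -185; q=1: -133; q=2: -79; q=3: -28; q=4: -1; q=5: -5; q=6: -51; q=7: -156.
Profit is maximized at q = 4. AVC there is 104/4 = £26 ≤ P, so producing beats shutting down (which would give -£185).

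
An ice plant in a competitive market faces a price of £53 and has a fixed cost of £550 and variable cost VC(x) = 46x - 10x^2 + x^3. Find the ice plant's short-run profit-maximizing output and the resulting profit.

Profit = -£354 at x = 7

AVC = 46 - 10x + x^2 has its minimum £21 at x = 5; price £53 clears that bar, so the firm operates.
With MC = 46 - 20x + 3x^2, P = MC on the upward-sloping part at x* = 7.
TR = 53·7 = 371. TC = 550 + 175 = 725. Profit = 371 − 725 = -£354.
That loss of £354 beats the £550 the firm would lose by shutting down; producing recovers £196 of fixed cost.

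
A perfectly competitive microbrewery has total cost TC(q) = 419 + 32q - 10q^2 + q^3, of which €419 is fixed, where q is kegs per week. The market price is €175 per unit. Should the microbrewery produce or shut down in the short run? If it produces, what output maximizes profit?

From TC, MC = TC'(q) = 32 - 20q + 3q^2 and AVC = VC/q = 32 - 10q + q^2.
The AVC parabola has its vertex at q = 10/2 = 5, where AVC = 32 - 10·5 + 5^2 = €7.
Since P = €175 ≥ min AVC = €7, price covers variable cost and the firm should produce.
Solving P = MC: -143 - 20q + 3q^2 = 0 ⇒ q = -13/3 or 11. On the upward-sloping branch, q* = 11.
Check: AVC at q = 11 is €43 ≤ P, so revenue covers variable cost.
Profit = P·q − TC = 175·11 − 892 = €1033.

Produce at q = 11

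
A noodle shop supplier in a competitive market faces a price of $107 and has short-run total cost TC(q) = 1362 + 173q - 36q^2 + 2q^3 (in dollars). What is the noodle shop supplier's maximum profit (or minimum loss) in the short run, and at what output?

Profit = -$394 at q = 11

AVC = 173 - 36q + 2q^2; min AVC = $11 at q = 9. Since P = $107 ≥ min AVC, the firm produces.
With MC = 173 - 72q + 6q^2, P = MC on the upward-sloping part at q* = 11.
TR = 107·11 = 1177. TC = 1362 + 209 = 1571. Profit = 1177 − 1571 = -$394.
By producing, the firm covers all variable cost plus $968 of fixed cost; shutting down would lose the full $1362.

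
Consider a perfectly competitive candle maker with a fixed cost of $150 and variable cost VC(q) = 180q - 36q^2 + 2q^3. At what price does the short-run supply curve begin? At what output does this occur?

The firm shuts down when price falls below the minimum of average variable cost. AVC = VC/q = 180 - 36q + 2q^2.
At the minimum of AVC, MC = AVC. MC = 180 - 72q + 6q^2; setting MC = AVC gives 4q^2 - 36q = 0, so q = 9. min AVC = 18.
For P < $18 the firm produces nothing.

$18 per unit, at q = 9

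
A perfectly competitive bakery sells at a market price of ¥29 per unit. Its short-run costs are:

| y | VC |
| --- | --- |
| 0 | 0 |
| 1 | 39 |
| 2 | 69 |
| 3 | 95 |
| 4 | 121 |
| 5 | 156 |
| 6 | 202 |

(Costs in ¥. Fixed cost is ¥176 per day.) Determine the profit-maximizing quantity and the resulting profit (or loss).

Tabulate TR − TC: y=0: -176; y=1: -186; y=2: -187; y=3: -184; y=4: -181; y=5: -187; y=6: -204.
Profit is highest at y = 0. Equivalently, the lowest AVC in the table is 121/4 ≈ ¥30.25 at y = 4, and P = ¥29 falls below it — price never covers variable cost, so the firm shuts down and loses only its fixed cost.

y = 0 (shut down); profit = -¥176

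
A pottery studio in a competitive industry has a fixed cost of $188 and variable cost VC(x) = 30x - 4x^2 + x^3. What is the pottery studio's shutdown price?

$26 per unit

Short-run supply begins at min AVC. From VC = 30x - 4x^2 + x^3, AVC = 30 - 4x + x^2.
At the minimum of AVC, MC = AVC. MC = 30 - 8x + 3x^2; setting MC = AVC gives 2x^2 - 4x = 0, so x = 2. min AVC = 26.
The firm shuts down for any P below $26.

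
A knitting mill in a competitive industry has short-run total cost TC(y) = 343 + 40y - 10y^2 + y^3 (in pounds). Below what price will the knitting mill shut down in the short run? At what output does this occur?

£15 per unit, at y = 5

Short-run supply begins at min AVC. From VC = 40y - 10y^2 + y^3, AVC = 40 - 10y + y^2.
dAVC/dy = -10 + 2y = 0 gives y = 5. min AVC = 40 - 10·5 + 5^2 = 15.
The firm shuts down for any P below £15.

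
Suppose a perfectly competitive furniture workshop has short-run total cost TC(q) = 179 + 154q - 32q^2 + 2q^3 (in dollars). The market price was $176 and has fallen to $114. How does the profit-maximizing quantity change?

Output falls from 11 to 10

AVC = 154 - 32q + 2q^2, minimized at q = 8 where min AVC = $26. MC = 154 - 64q + 6q^2.
With P = $176 above the shutdown price, P = MC gives q = 11.
At P = $114 ≥ min AVC, set P = MC: q = 10. The firm stays open but cuts output.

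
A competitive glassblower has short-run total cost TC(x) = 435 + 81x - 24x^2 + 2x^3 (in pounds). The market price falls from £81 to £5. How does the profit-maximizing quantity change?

Output falls from 8 to 0 (the firm shuts down)

MC = 81 - 48x + 6x^2; the shutdown threshold is min AVC = £9 (at x = 6).
At P = £81 ≥ min AVC, set P = MC on the rising branch: x = 8.
At P = £5 < min AVC = £9, price no longer covers variable cost at any output, so the firm shuts down: x = 0.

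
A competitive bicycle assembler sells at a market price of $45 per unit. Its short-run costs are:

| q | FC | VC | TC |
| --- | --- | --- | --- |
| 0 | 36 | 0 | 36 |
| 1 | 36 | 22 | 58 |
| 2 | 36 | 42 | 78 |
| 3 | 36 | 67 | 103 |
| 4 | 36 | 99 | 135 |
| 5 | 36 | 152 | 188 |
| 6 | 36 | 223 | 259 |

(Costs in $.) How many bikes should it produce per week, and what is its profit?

q = 4; profit = $45

Tabulate TR − TC: q=0: -36; q=1: -13; q=2: 12; q=3: 32; q=4: 45; q=5: 37; q=6: 11.
Profit is maximized at q = 4. AVC there is 99/4 = $24.75 ≤ P, so producing beats shutting down (which would give -$36).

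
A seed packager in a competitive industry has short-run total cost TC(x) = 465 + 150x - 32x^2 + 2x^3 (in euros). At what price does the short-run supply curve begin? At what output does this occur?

Short-run supply begins at min AVC. From VC = 150x - 32x^2 + 2x^3, AVC = 150 - 32x + 2x^2.
dAVC/dx = -32 + 4x = 0 gives x = 8. min AVC = 150 - 32·8 + 2·8^2 = 22.
The firm shuts down for any P below €22.

€22 per unit, at x = 8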